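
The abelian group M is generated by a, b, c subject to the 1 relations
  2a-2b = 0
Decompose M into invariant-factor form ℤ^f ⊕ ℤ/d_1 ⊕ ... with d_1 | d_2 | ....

rank_ℚ(R)=1; free=3−1=2
SNF(R) diag = [2] → torsion [2]

Answer: M ≅ ℤ^2 ⊕ ℤ/2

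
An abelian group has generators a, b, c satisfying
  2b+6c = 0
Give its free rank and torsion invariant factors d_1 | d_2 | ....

rank_ℚ(R)=1; free=3−1=2
SNF(R) diag = [2] → torsion [2]

Answer: M ≅ ℤ^2 ⊕ ℤ/2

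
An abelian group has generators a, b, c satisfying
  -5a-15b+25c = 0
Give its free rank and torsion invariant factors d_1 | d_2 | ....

Answer: M ≅ ℤ^2 ⊕ ℤ/5

Derivation:
rank_ℚ(R)=1; free=3−1=2
SNF(R) diag = [5] → torsion [5]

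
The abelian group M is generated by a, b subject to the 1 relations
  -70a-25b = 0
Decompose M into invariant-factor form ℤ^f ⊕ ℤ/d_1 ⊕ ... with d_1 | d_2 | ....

Answer: M ≅ ℤ^1 ⊕ ℤ/5

Derivation:
rank_ℚ(R)=1; free=2−1=1
SNF(R) diag = [5] → torsion [5]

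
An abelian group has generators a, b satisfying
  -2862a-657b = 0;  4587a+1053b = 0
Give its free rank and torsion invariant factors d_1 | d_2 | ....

Answer: M ≅ ℤ/3 ⊕ ℤ/9

Derivation:
rank_ℚ(R)=2; free=2−2=0
SNF(R) diag = [3, 9] → torsion [3, 9]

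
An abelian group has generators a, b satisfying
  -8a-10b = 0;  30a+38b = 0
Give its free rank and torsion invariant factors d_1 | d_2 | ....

rank_ℚ(R)=2; free=2−2=0
SNF(R) diag = [2, 2] → torsion [2, 2]

Answer: M ≅ ℤ/2 ⊕ ℤ/2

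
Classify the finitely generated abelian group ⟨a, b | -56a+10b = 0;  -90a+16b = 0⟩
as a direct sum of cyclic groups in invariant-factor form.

rank_ℚ(R)=2; free=2−2=0
SNF(R) diag = [2, 2] → torsion [2, 2]

Answer: M ≅ ℤ/2 ⊕ ℤ/2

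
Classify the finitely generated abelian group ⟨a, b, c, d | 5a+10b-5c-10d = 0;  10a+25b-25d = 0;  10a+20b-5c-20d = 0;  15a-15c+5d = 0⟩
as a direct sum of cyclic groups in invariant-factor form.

rank_ℚ(R)=4; free=4−4=0
SNF(R) diag = [5, 5, 5, 5] → torsion [5, 5, 5, 5]

Answer: M ≅ ℤ/5 ⊕ ℤ/5 ⊕ ℤ/5 ⊕ ℤ/5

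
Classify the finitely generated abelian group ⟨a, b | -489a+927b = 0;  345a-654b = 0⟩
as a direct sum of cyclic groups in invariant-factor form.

Answer: M ≅ ℤ/3 ⊕ ℤ/3

Derivation:
rank_ℚ(R)=2; free=2−2=0
SNF(R) diag = [3, 3] → torsion [3, 3]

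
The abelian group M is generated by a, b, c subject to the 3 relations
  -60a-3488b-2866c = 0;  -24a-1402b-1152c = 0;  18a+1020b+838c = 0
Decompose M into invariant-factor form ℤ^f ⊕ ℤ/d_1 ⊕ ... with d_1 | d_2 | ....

Answer: M ≅ ℤ/2 ⊕ ℤ/2 ⊕ ℤ/6

Derivation:
rank_ℚ(R)=3; free=3−3=0
SNF(R) diag = [2, 2, 6] → torsion [2, 2, 6]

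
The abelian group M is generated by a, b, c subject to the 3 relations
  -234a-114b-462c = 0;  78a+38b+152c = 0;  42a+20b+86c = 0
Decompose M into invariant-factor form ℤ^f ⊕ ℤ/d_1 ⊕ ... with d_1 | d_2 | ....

Answer: M ≅ ℤ/2 ⊕ ℤ/6 ⊕ ℤ/18

Derivation:
rank_ℚ(R)=3; free=3−3=0
SNF(R) diag = [2, 6, 18] → torsion [2, 6, 18]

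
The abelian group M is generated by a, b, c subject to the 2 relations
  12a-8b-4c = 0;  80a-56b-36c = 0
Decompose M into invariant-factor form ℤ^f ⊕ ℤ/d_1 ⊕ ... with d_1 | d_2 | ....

rank_ℚ(R)=2; free=3−2=1
SNF(R) diag = [4, 4] → torsion [4, 4]

Answer: M ≅ ℤ^1 ⊕ ℤ/4 ⊕ ℤ/4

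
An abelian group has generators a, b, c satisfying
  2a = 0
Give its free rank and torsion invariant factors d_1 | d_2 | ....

Answer: M ≅ ℤ^2 ⊕ ℤ/2

Derivation:
rank_ℚ(R)=1; free=3−1=2
SNF(R) diag = [2] → torsion [2]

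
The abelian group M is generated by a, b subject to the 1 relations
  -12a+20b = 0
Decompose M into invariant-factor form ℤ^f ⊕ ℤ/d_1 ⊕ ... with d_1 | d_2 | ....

Answer: M ≅ ℤ^1 ⊕ ℤ/4

Derivation:
rank_ℚ(R)=1; free=2−1=1
SNF(R) diag = [4] → torsion [4]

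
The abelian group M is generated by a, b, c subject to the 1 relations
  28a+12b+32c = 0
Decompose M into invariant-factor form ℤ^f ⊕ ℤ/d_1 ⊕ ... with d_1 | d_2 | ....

rank_ℚ(R)=1; free=3−1=2
SNF(R) diag = [4] → torsion [4]

Answer: M ≅ ℤ^2 ⊕ ℤ/4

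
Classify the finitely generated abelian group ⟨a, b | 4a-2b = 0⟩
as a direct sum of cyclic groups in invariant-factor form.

rank_ℚ(R)=1; free=2−1=1
SNF(R) diag = [2] → torsion [2]

Answer: M ≅ ℤ^1 ⊕ ℤ/2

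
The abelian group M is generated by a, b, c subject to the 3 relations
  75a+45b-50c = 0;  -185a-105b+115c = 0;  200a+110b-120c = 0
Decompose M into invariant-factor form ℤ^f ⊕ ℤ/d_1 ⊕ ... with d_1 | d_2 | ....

rank_ℚ(R)=3; free=3−3=0
SNF(R) diag = [5, 5, 10] → torsion [5, 5, 10]

Answer: M ≅ ℤ/5 ⊕ ℤ/5 ⊕ ℤ/10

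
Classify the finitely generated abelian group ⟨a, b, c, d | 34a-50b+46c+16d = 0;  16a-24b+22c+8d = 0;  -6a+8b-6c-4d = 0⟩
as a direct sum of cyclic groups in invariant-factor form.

Answer: M ≅ ℤ^1 ⊕ ℤ/2 ⊕ ℤ/2 ⊕ ℤ/2

Derivation:
rank_ℚ(R)=3; free=4−3=1
SNF(R) diag = [2, 2, 2] → torsion [2, 2, 2]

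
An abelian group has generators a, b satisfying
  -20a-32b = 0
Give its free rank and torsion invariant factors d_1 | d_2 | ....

Answer: M ≅ ℤ^1 ⊕ ℤ/4

Derivation:
rank_ℚ(R)=1; free=2−1=1
SNF(R) diag = [4] → torsion [4]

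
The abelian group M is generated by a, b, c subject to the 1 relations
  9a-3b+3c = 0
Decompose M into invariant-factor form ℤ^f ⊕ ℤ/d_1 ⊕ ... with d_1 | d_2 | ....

rank_ℚ(R)=1; free=3−1=2
SNF(R) diag = [3] → torsion [3]

Answer: M ≅ ℤ^2 ⊕ ℤ/3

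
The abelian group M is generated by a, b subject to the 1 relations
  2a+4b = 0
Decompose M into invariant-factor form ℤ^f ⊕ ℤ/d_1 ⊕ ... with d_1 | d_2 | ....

rank_ℚ(R)=1; free=2−1=1
SNF(R) diag = [2] → torsion [2]

Answer: M ≅ ℤ^1 ⊕ ℤ/2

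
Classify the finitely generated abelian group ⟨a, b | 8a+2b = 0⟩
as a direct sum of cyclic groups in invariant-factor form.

Answer: M ≅ ℤ^1 ⊕ ℤ/2

Derivation:
rank_ℚ(R)=1; free=2−1=1
SNF(R) diag = [2] → torsion [2]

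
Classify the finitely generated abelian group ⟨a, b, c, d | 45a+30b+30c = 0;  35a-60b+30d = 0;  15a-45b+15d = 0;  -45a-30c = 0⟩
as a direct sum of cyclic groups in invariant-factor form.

rank_ℚ(R)=4; free=4−4=0
SNF(R) diag = [5, 15, 30, 30] → torsion [5, 15, 30, 30]

Answer: M ≅ ℤ/5 ⊕ ℤ/15 ⊕ ℤ/30 ⊕ ℤ/30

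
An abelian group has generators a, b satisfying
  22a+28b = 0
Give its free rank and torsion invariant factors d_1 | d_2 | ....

rank_ℚ(R)=1; free=2−1=1
SNF(R) diag = [2] → torsion [2]

Answer: M ≅ ℤ^1 ⊕ ℤ/2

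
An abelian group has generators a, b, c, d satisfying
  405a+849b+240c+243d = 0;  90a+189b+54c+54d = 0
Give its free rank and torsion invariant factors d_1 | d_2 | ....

rank_ℚ(R)=2; free=4−2=2
SNF(R) diag = [3, 9] → torsion [3, 9]

Answer: M ≅ ℤ^2 ⊕ ℤ/3 ⊕ ℤ/9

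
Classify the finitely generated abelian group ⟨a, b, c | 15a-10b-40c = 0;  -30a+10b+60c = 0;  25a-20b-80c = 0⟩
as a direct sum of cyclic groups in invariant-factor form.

Answer: M ≅ ℤ/5 ⊕ ℤ/10 ⊕ ℤ/20

Derivation:
rank_ℚ(R)=3; free=3−3=0
SNF(R) diag = [5, 10, 20] → torsion [5, 10, 20]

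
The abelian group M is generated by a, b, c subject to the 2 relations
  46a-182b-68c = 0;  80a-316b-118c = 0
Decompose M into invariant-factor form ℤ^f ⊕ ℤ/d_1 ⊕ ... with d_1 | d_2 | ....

rank_ℚ(R)=2; free=3−2=1
SNF(R) diag = [2, 6] → torsion [2, 6]

Answer: M ≅ ℤ^1 ⊕ ℤ/2 ⊕ ℤ/6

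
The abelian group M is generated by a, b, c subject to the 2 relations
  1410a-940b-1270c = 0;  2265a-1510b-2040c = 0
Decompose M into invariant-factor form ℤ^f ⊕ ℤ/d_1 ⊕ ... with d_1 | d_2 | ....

Answer: M ≅ ℤ^1 ⊕ ℤ/5 ⊕ ℤ/10

Derivation:
rank_ℚ(R)=2; free=3−2=1
SNF(R) diag = [5, 10] → torsion [5, 10]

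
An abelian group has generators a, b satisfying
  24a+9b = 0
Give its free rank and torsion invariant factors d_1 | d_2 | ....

rank_ℚ(R)=1; free=2−1=1
SNF(R) diag = [3] → torsion [3]

Answer: M ≅ ℤ^1 ⊕ ℤ/3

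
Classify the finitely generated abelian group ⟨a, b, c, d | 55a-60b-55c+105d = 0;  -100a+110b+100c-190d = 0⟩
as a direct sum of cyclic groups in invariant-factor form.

rank_ℚ(R)=2; free=4−2=2
SNF(R) diag = [5, 10] → torsion [5, 10]

Answer: M ≅ ℤ^2 ⊕ ℤ/5 ⊕ ℤ/10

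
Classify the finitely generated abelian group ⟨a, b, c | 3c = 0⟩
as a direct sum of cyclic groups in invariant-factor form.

Answer: M ≅ ℤ^2 ⊕ ℤ/3

Derivation:
rank_ℚ(R)=1; free=3−1=2
SNF(R) diag = [3] → torsion [3]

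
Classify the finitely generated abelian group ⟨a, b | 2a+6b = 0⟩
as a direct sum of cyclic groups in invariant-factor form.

Answer: M ≅ ℤ^1 ⊕ ℤ/2

Derivation:
rank_ℚ(R)=1; free=2−1=1
SNF(R) diag = [2] → torsion [2]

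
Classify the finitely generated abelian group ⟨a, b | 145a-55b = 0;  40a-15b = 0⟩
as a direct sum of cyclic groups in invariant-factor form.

Answer: M ≅ ℤ/5 ⊕ ℤ/5

Derivation:
rank_ℚ(R)=2; free=2−2=0
SNF(R) diag = [5, 5] → torsion [5, 5]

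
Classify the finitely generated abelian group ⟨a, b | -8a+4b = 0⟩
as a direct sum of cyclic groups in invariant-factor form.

Answer: M ≅ ℤ^1 ⊕ ℤ/4

Derivation:
rank_ℚ(R)=1; free=2−1=1
SNF(R) diag = [4] → torsion [4]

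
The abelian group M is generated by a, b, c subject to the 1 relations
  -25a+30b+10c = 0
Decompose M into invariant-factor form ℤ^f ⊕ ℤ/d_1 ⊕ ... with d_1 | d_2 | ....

rank_ℚ(R)=1; free=3−1=2
SNF(R) diag = [5] → torsion [5]

Answer: M ≅ ℤ^2 ⊕ ℤ/5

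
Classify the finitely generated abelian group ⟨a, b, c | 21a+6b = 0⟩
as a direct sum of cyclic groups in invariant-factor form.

rank_ℚ(R)=1; free=3−1=2
SNF(R) diag = [3] → torsion [3]

Answer: M ≅ ℤ^2 ⊕ ℤ/3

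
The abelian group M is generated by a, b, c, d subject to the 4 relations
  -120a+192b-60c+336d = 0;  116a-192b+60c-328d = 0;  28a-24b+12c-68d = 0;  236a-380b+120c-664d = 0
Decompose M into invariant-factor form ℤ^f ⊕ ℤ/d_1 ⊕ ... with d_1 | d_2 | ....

Answer: M ≅ ℤ/4 ⊕ ℤ/4 ⊕ ℤ/12 ⊕ ℤ/36

Derivation:
rank_ℚ(R)=4; free=4−4=0
SNF(R) diag = [4, 4, 12, 36] → torsion [4, 4, 12, 36]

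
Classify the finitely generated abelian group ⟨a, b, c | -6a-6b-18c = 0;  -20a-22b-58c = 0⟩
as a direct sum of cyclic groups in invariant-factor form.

rank_ℚ(R)=2; free=3−2=1
SNF(R) diag = [2, 6] → torsion [2, 6]

Answer: M ≅ ℤ^1 ⊕ ℤ/2 ⊕ ℤ/6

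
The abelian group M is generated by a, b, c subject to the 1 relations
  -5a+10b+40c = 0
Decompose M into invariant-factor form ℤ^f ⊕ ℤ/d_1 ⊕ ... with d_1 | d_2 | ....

Answer: M ≅ ℤ^2 ⊕ ℤ/5

Derivation:
rank_ℚ(R)=1; free=3−1=2
SNF(R) diag = [5] → torsion [5]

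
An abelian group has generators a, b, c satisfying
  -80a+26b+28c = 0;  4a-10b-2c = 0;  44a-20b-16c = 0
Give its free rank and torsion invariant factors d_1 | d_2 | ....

rank_ℚ(R)=3; free=3−3=0
SNF(R) diag = [2, 6, 12] → torsion [2, 6, 12]

Answer: M ≅ ℤ/2 ⊕ ℤ/6 ⊕ ℤ/12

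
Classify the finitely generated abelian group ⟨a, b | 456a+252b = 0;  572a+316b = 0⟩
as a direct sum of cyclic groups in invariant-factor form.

rank_ℚ(R)=2; free=2−2=0
SNF(R) diag = [4, 12] → torsion [4, 12]

Answer: M ≅ ℤ/4 ⊕ ℤ/12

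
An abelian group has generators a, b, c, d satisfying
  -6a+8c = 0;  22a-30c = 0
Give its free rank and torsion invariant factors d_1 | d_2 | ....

Answer: M ≅ ℤ^2 ⊕ ℤ/2 ⊕ ℤ/2

Derivation:
rank_ℚ(R)=2; free=4−2=2
SNF(R) diag = [2, 2] → torsion [2, 2]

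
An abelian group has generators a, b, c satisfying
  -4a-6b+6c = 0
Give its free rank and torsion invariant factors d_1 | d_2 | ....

rank_ℚ(R)=1; free=3−1=2
SNF(R) diag = [2] → torsion [2]

Answer: M ≅ ℤ^2 ⊕ ℤ/2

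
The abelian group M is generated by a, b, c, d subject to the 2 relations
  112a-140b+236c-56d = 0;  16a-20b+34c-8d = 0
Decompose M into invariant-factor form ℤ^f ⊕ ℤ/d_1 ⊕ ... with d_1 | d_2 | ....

rank_ℚ(R)=2; free=4−2=2
SNF(R) diag = [2, 4] → torsion [2, 4]

Answer: M ≅ ℤ^2 ⊕ ℤ/2 ⊕ ℤ/4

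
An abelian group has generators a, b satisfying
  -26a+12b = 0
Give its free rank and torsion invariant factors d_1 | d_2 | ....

rank_ℚ(R)=1; free=2−1=1
SNF(R) diag = [2] → torsion [2]

Answer: M ≅ ℤ^1 ⊕ ℤ/2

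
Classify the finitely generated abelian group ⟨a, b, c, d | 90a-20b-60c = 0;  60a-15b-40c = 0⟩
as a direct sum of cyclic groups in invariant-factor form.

rank_ℚ(R)=2; free=4−2=2
SNF(R) diag = [5, 10] → torsion [5, 10]

Answer: M ≅ ℤ^2 ⊕ ℤ/5 ⊕ ℤ/10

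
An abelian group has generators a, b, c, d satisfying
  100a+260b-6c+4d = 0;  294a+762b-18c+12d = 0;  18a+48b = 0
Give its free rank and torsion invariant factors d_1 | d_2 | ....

Answer: M ≅ ℤ^1 ⊕ ℤ/2 ⊕ ℤ/6 ⊕ ℤ/6

Derivation:
rank_ℚ(R)=3; free=4−3=1
SNF(R) diag = [2, 6, 6] → torsion [2, 6, 6]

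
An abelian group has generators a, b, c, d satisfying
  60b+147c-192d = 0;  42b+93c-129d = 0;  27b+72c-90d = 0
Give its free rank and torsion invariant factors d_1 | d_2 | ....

rank_ℚ(R)=3; free=4−3=1
SNF(R) diag = [3, 9, 9] → torsion [3, 9, 9]

Answer: M ≅ ℤ^1 ⊕ ℤ/3 ⊕ ℤ/9 ⊕ ℤ/9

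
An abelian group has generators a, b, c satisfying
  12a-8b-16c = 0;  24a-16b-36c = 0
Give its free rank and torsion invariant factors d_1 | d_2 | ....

rank_ℚ(R)=2; free=3−2=1
SNF(R) diag = [4, 4] → torsion [4, 4]

Answer: M ≅ ℤ^1 ⊕ ℤ/4 ⊕ ℤ/4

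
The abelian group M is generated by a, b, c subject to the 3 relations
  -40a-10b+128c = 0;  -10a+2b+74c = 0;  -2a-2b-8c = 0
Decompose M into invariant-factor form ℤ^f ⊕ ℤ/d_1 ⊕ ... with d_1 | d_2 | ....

Answer: M ≅ ℤ/2 ⊕ ℤ/6 ⊕ ℤ/6

Derivation:
rank_ℚ(R)=3; free=3−3=0
SNF(R) diag = [2, 6, 6] → torsion [2, 6, 6]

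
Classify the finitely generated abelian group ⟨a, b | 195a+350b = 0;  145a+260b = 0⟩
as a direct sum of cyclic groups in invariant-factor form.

rank_ℚ(R)=2; free=2−2=0
SNF(R) diag = [5, 10] → torsion [5, 10]

Answer: M ≅ ℤ/5 ⊕ ℤ/10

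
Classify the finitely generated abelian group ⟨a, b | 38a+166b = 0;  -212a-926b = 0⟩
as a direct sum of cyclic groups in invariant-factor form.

Answer: M ≅ ℤ/2 ⊕ ℤ/2

Derivation:
rank_ℚ(R)=2; free=2−2=0
SNF(R) diag = [2, 2] → torsion [2, 2]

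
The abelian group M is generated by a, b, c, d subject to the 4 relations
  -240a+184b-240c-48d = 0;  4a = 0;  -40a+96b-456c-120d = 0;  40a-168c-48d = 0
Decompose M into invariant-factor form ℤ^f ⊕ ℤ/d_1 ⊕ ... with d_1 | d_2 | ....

rank_ℚ(R)=4; free=4−4=0
SNF(R) diag = [4, 8, 24, 72] → torsion [4, 8, 24, 72]

Answer: M ≅ ℤ/4 ⊕ ℤ/8 ⊕ ℤ/24 ⊕ ℤ/72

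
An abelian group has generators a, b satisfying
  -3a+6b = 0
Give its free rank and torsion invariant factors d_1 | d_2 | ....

rank_ℚ(R)=1; free=2−1=1
SNF(R) diag = [3] → torsion [3]

Answer: M ≅ ℤ^1 ⊕ ℤ/3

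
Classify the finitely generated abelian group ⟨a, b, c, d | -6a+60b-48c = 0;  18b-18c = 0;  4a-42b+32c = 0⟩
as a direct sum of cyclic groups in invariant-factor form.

rank_ℚ(R)=3; free=4−3=1
SNF(R) diag = [2, 6, 18] → torsion [2, 6, 18]

Answer: M ≅ ℤ^1 ⊕ ℤ/2 ⊕ ℤ/6 ⊕ ℤ/18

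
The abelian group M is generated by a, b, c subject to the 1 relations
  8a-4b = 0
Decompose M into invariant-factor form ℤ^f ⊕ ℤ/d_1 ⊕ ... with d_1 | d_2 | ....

Answer: M ≅ ℤ^2 ⊕ ℤ/4

Derivation:
rank_ℚ(R)=1; free=3−1=2
SNF(R) diag = [4] → torsion [4]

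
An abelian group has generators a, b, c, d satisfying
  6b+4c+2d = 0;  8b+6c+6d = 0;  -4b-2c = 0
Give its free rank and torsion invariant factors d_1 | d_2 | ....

Answer: M ≅ ℤ^1 ⊕ ℤ/2 ⊕ ℤ/2 ⊕ ℤ/2

Derivation:
rank_ℚ(R)=3; free=4−3=1
SNF(R) diag = [2, 2, 2] → torsion [2, 2, 2]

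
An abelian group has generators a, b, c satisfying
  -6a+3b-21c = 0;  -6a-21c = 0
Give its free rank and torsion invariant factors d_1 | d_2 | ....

Answer: M ≅ ℤ^1 ⊕ ℤ/3 ⊕ ℤ/3

Derivation:
rank_ℚ(R)=2; free=3−2=1
SNF(R) diag = [3, 3] → torsion [3, 3]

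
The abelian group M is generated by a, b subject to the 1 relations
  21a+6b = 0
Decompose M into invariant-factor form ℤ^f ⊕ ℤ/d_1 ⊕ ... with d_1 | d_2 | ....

Answer: M ≅ ℤ^1 ⊕ ℤ/3

Derivation:
rank_ℚ(R)=1; free=2−1=1
SNF(R) diag = [3] → torsion [3]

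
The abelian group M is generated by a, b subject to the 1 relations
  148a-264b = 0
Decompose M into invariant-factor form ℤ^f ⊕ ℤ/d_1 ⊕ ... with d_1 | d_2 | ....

Answer: M ≅ ℤ^1 ⊕ ℤ/4

Derivation:
rank_ℚ(R)=1; free=2−1=1
SNF(R) diag = [4] → torsion [4]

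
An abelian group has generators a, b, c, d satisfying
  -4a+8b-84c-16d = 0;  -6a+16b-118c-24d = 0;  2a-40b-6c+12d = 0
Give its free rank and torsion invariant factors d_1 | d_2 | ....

Answer: M ≅ ℤ^1 ⊕ ℤ/2 ⊕ ℤ/4 ⊕ ℤ/8

Derivation:
rank_ℚ(R)=3; free=4−3=1
SNF(R) diag = [2, 4, 8] → torsion [2, 4, 8]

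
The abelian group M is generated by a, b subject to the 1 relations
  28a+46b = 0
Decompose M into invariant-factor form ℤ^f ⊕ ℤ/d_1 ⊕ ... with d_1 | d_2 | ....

Answer: M ≅ ℤ^1 ⊕ ℤ/2

Derivation:
rank_ℚ(R)=1; free=2−1=1
SNF(R) diag = [2] → torsion [2]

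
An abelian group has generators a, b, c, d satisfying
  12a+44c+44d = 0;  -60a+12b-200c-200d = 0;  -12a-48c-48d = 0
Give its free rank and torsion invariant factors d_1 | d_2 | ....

rank_ℚ(R)=3; free=4−3=1
SNF(R) diag = [4, 12, 12] → torsion [4, 12, 12]

Answer: M ≅ ℤ^1 ⊕ ℤ/4 ⊕ ℤ/12 ⊕ ℤ/12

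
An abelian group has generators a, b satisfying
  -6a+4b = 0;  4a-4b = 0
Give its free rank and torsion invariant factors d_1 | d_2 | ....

rank_ℚ(R)=2; free=2−2=0
SNF(R) diag = [2, 4] → torsion [2, 4]

Answer: M ≅ ℤ/2 ⊕ ℤ/4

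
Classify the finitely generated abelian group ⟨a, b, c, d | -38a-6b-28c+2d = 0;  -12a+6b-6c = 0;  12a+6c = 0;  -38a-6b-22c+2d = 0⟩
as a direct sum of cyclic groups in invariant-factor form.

Answer: M ≅ ℤ/2 ⊕ ℤ/6 ⊕ ℤ/6 ⊕ ℤ/12

Derivation:
rank_ℚ(R)=4; free=4−4=0
SNF(R) diag = [2, 6, 6, 12] → torsion [2, 6, 6, 12]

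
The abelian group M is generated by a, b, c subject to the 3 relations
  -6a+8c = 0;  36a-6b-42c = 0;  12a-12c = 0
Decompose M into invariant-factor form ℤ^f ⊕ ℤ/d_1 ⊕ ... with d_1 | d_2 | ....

Answer: M ≅ ℤ/2 ⊕ ℤ/6 ⊕ ℤ/12

Derivation:
rank_ℚ(R)=3; free=3−3=0
SNF(R) diag = [2, 6, 12] → torsion [2, 6, 12]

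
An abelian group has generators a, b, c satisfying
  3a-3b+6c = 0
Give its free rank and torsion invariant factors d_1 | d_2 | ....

Answer: M ≅ ℤ^2 ⊕ ℤ/3

Derivation:
rank_ℚ(R)=1; free=3−1=2
SNF(R) diag = [3] → torsion [3]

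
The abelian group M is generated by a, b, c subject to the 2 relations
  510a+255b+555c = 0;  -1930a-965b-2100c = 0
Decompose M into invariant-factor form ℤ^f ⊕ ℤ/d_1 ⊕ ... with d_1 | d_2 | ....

Answer: M ≅ ℤ^1 ⊕ ℤ/5 ⊕ ℤ/15

Derivation:
rank_ℚ(R)=2; free=3−2=1
SNF(R) diag = [5, 15] → torsion [5, 15]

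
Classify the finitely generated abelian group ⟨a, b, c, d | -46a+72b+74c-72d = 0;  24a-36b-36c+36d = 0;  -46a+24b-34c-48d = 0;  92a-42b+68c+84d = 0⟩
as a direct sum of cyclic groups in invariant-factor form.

rank_ℚ(R)=4; free=4−4=0
SNF(R) diag = [2, 6, 12, 36] → torsion [2, 6, 12, 36]

Answer: M ≅ ℤ/2 ⊕ ℤ/6 ⊕ ℤ/12 ⊕ ℤ/36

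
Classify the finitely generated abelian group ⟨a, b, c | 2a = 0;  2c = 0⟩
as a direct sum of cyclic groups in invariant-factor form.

rank_ℚ(R)=2; free=3−2=1
SNF(R) diag = [2, 2] → torsion [2, 2]

Answer: M ≅ ℤ^1 ⊕ ℤ/2 ⊕ ℤ/2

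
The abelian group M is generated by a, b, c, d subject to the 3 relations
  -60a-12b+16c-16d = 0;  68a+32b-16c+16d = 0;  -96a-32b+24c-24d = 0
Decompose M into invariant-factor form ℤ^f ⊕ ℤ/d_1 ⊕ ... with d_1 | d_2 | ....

Answer: M ≅ ℤ^1 ⊕ ℤ/4 ⊕ ℤ/4 ⊕ ℤ/8

Derivation:
rank_ℚ(R)=3; free=4−3=1
SNF(R) diag = [4, 4, 8] → torsion [4, 4, 8]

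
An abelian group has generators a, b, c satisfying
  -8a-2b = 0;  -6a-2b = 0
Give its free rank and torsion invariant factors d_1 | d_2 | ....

Answer: M ≅ ℤ^1 ⊕ ℤ/2 ⊕ ℤ/2

Derivation:
rank_ℚ(R)=2; free=3−2=1
SNF(R) diag = [2, 2] → torsion [2, 2]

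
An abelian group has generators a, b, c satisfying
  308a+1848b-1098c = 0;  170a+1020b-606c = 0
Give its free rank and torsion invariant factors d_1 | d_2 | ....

rank_ℚ(R)=2; free=3−2=1
SNF(R) diag = [2, 6] → torsion [2, 6]

Answer: M ≅ ℤ^1 ⊕ ℤ/2 ⊕ ℤ/6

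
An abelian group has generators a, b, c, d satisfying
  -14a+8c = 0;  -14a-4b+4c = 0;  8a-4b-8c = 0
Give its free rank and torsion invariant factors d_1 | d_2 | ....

Answer: M ≅ ℤ^1 ⊕ ℤ/2 ⊕ ℤ/4 ⊕ ℤ/4

Derivation:
rank_ℚ(R)=3; free=4−3=1
SNF(R) diag = [2, 4, 4] → torsion [2, 4, 4]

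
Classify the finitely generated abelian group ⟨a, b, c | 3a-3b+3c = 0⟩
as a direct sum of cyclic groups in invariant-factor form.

rank_ℚ(R)=1; free=3−1=2
SNF(R) diag = [3] → torsion [3]

Answer: M ≅ ℤ^2 ⊕ ℤ/3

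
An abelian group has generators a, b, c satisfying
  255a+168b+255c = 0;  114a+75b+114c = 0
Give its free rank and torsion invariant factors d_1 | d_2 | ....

rank_ℚ(R)=2; free=3−2=1
SNF(R) diag = [3, 9] → torsion [3, 9]

Answer: M ≅ ℤ^1 ⊕ ℤ/3 ⊕ ℤ/9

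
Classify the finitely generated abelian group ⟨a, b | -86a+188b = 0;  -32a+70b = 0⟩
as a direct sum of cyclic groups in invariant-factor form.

Answer: M ≅ ℤ/2 ⊕ ℤ/2

Derivation:
rank_ℚ(R)=2; free=2−2=0
SNF(R) diag = [2, 2] → torsion [2, 2]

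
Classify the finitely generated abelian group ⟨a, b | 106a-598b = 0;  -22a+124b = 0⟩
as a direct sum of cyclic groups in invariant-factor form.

rank_ℚ(R)=2; free=2−2=0
SNF(R) diag = [2, 6] → torsion [2, 6]

Answer: M ≅ ℤ/2 ⊕ ℤ/6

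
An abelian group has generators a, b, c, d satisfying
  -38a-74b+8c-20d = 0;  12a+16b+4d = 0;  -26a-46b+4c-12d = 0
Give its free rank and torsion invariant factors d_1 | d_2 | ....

rank_ℚ(R)=3; free=4−3=1
SNF(R) diag = [2, 4, 4] → torsion [2, 4, 4]

Answer: M ≅ ℤ^1 ⊕ ℤ/2 ⊕ ℤ/4 ⊕ ℤ/4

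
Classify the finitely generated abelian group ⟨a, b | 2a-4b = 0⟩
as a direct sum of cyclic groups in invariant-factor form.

Answer: M ≅ ℤ^1 ⊕ ℤ/2

Derivation:
rank_ℚ(R)=1; free=2−1=1
SNF(R) diag = [2] → torsion [2]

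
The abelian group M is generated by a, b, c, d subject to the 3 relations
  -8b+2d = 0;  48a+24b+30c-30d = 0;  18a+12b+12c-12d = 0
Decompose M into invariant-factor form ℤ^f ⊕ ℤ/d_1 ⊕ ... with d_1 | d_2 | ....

Answer: M ≅ ℤ^1 ⊕ ℤ/2 ⊕ ℤ/6 ⊕ ℤ/6

Derivation:
rank_ℚ(R)=3; free=4−3=1
SNF(R) diag = [2, 6, 6] → torsion [2, 6, 6]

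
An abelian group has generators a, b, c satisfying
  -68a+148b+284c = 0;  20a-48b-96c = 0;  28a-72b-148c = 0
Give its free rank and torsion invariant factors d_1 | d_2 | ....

Answer: M ≅ ℤ/4 ⊕ ℤ/4 ⊕ ℤ/4

Derivation:
rank_ℚ(R)=3; free=3−3=0
SNF(R) diag = [4, 4, 4] → torsion [4, 4, 4]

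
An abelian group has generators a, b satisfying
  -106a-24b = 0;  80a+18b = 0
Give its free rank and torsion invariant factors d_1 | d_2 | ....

rank_ℚ(R)=2; free=2−2=0
SNF(R) diag = [2, 6] → torsion [2, 6]

Answer: M ≅ ℤ/2 ⊕ ℤ/6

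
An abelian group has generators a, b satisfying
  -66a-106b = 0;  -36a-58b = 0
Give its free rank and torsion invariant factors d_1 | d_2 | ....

Answer: M ≅ ℤ/2 ⊕ ℤ/6

Derivation:
rank_ℚ(R)=2; free=2−2=0
SNF(R) diag = [2, 6] → torsion [2, 6]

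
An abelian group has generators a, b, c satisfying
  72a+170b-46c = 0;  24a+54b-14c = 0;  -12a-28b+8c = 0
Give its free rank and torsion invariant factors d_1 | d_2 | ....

Answer: M ≅ ℤ/2 ⊕ ℤ/4 ⊕ ℤ/12

Derivation:
rank_ℚ(R)=3; free=3−3=0
SNF(R) diag = [2, 4, 12] → torsion [2, 4, 12]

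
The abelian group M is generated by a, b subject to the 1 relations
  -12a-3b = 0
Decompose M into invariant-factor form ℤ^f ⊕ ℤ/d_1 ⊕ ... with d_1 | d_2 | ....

Answer: M ≅ ℤ^1 ⊕ ℤ/3

Derivation:
rank_ℚ(R)=1; free=2−1=1
SNF(R) diag = [3] → torsion [3]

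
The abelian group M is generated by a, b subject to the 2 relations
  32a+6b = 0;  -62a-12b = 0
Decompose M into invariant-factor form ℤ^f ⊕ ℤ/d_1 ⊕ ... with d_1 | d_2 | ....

rank_ℚ(R)=2; free=2−2=0
SNF(R) diag = [2, 6] → torsion [2, 6]

Answer: M ≅ ℤ/2 ⊕ ℤ/6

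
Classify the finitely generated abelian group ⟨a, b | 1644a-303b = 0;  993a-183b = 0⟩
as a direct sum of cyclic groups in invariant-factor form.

Answer: M ≅ ℤ/3 ⊕ ℤ/9

Derivation:
rank_ℚ(R)=2; free=2−2=0
SNF(R) diag = [3, 9] → torsion [3, 9]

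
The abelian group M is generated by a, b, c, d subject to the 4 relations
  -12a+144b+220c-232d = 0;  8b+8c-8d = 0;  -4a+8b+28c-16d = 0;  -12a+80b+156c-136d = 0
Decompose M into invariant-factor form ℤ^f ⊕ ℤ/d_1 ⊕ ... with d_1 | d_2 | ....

Answer: M ≅ ℤ/4 ⊕ ℤ/8 ⊕ ℤ/16 ⊕ ℤ/32

Derivation:
rank_ℚ(R)=4; free=4−4=0
SNF(R) diag = [4, 8, 16, 32] → torsion [4, 8, 16, 32]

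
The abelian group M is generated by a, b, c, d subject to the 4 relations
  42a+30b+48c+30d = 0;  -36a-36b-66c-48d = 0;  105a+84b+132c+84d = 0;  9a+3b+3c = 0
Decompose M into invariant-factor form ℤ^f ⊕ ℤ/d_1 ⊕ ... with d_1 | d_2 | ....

Answer: M ≅ ℤ/3 ⊕ ℤ/3 ⊕ ℤ/6 ⊕ ℤ/6

Derivation:
rank_ℚ(R)=4; free=4−4=0
SNF(R) diag = [3, 3, 6, 6] → torsion [3, 3, 6, 6]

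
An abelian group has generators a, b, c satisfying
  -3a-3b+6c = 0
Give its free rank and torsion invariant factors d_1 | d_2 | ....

rank_ℚ(R)=1; free=3−1=2
SNF(R) diag = [3] → torsion [3]

Answer: M ≅ ℤ^2 ⊕ ℤ/3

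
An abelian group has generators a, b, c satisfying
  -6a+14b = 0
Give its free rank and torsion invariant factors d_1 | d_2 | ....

Answer: M ≅ ℤ^2 ⊕ ℤ/2

Derivation:
rank_ℚ(R)=1; free=3−1=2
SNF(R) diag = [2] → torsion [2]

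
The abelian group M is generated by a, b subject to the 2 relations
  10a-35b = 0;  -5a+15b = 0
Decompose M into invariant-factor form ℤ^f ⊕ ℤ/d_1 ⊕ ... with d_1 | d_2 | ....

Answer: M ≅ ℤ/5 ⊕ ℤ/5

Derivation:
rank_ℚ(R)=2; free=2−2=0
SNF(R) diag = [5, 5] → torsion [5, 5]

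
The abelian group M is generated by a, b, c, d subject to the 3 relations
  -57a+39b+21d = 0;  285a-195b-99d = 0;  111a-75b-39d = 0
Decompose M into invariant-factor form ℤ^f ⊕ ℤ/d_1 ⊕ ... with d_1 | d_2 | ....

Answer: M ≅ ℤ^1 ⊕ ℤ/3 ⊕ ℤ/6 ⊕ ℤ/18

Derivation:
rank_ℚ(R)=3; free=4−3=1
SNF(R) diag = [3, 6, 18] → torsion [3, 6, 18]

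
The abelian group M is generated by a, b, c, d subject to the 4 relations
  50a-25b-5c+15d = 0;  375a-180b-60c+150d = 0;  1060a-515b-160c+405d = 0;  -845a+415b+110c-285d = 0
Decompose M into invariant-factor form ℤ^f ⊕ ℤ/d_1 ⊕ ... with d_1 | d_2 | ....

rank_ℚ(R)=4; free=4−4=0
SNF(R) diag = [5, 15, 15, 30] → torsion [5, 15, 15, 30]

Answer: M ≅ ℤ/5 ⊕ ℤ/15 ⊕ ℤ/15 ⊕ ℤ/30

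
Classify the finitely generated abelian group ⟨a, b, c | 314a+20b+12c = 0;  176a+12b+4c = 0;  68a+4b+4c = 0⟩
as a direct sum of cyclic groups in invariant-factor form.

rank_ℚ(R)=3; free=3−3=0
SNF(R) diag = [2, 4, 8] → torsion [2, 4, 8]

Answer: M ≅ ℤ/2 ⊕ ℤ/4 ⊕ ℤ/8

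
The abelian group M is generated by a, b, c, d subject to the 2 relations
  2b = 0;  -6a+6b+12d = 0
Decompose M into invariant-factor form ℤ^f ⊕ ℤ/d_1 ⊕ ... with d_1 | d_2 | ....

Answer: M ≅ ℤ^2 ⊕ ℤ/2 ⊕ ℤ/6

Derivation:
rank_ℚ(R)=2; free=4−2=2
SNF(R) diag = [2, 6] → torsion [2, 6]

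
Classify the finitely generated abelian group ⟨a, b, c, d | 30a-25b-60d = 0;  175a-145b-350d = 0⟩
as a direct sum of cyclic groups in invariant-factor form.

rank_ℚ(R)=2; free=4−2=2
SNF(R) diag = [5, 5] → torsion [5, 5]

Answer: M ≅ ℤ^2 ⊕ ℤ/5 ⊕ ℤ/5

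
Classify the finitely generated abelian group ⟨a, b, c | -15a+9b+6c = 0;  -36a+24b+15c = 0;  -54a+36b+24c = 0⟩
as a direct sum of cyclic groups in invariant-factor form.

Answer: M ≅ ℤ/3 ⊕ ℤ/3 ⊕ ℤ/6

Derivation:
rank_ℚ(R)=3; free=3−3=0
SNF(R) diag = [3, 3, 6] → torsion [3, 3, 6]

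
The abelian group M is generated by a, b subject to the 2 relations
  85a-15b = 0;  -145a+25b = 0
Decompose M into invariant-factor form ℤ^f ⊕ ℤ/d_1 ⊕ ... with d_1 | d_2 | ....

rank_ℚ(R)=2; free=2−2=0
SNF(R) diag = [5, 10] → torsion [5, 10]

Answer: M ≅ ℤ/5 ⊕ ℤ/10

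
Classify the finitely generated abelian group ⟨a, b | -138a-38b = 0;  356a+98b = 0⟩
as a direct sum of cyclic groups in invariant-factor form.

Answer: M ≅ ℤ/2 ⊕ ℤ/2

Derivation:
rank_ℚ(R)=2; free=2−2=0
SNF(R) diag = [2, 2] → torsion [2, 2]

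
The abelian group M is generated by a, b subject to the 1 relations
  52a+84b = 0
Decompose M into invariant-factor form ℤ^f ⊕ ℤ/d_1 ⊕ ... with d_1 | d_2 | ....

Answer: M ≅ ℤ^1 ⊕ ℤ/4

Derivation:
rank_ℚ(R)=1; free=2−1=1
SNF(R) diag = [4] → torsion [4]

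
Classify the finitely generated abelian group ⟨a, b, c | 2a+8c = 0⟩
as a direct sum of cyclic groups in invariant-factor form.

Answer: M ≅ ℤ^2 ⊕ ℤ/2

Derivation:
rank_ℚ(R)=1; free=3−1=2
SNF(R) diag = [2] → torsion [2]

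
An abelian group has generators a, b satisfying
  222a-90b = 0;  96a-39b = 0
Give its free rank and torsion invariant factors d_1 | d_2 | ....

Answer: M ≅ ℤ/3 ⊕ ℤ/6

Derivation:
rank_ℚ(R)=2; free=2−2=0
SNF(R) diag = [3, 6] → torsion [3, 6]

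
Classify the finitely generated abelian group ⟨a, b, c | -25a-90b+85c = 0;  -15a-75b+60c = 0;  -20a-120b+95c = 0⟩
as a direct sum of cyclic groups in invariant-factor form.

rank_ℚ(R)=3; free=3−3=0
SNF(R) diag = [5, 15, 45] → torsion [5, 15, 45]

Answer: M ≅ ℤ/5 ⊕ ℤ/15 ⊕ ℤ/45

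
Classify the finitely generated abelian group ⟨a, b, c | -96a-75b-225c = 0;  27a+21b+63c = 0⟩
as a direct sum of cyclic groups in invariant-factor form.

Answer: M ≅ ℤ^1 ⊕ ℤ/3 ⊕ ℤ/3

Derivation:
rank_ℚ(R)=2; free=3−2=1
SNF(R) diag = [3, 3] → torsion [3, 3]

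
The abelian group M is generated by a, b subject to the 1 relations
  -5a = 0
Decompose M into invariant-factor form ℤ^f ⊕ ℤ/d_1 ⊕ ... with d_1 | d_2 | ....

Answer: M ≅ ℤ^1 ⊕ ℤ/5

Derivation:
rank_ℚ(R)=1; free=2−1=1
SNF(R) diag = [5] → torsion [5]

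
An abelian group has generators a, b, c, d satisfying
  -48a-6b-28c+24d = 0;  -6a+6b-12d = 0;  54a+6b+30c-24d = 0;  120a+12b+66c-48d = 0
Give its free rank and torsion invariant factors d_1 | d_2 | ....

Answer: M ≅ ℤ/2 ⊕ ℤ/6 ⊕ ℤ/6 ⊕ ℤ/12

Derivation:
rank_ℚ(R)=4; free=4−4=0
SNF(R) diag = [2, 6, 6, 12] → torsion [2, 6, 6, 12]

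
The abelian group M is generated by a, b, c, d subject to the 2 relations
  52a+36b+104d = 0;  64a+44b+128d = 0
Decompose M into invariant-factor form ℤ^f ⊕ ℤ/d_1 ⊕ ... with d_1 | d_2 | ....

rank_ℚ(R)=2; free=4−2=2
SNF(R) diag = [4, 4] → torsion [4, 4]

Answer: M ≅ ℤ^2 ⊕ ℤ/4 ⊕ ℤ/4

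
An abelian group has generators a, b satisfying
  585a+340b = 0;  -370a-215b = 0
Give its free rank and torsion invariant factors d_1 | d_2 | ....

rank_ℚ(R)=2; free=2−2=0
SNF(R) diag = [5, 5] → torsion [5, 5]

Answer: M ≅ ℤ/5 ⊕ ℤ/5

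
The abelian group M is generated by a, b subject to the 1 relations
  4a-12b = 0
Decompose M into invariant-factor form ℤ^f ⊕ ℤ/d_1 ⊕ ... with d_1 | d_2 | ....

Answer: M ≅ ℤ^1 ⊕ ℤ/4

Derivation:
rank_ℚ(R)=1; free=2−1=1
SNF(R) diag = [4] → torsion [4]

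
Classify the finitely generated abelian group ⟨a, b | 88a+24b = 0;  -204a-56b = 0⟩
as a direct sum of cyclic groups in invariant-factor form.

Answer: M ≅ ℤ/4 ⊕ ℤ/8

Derivation:
rank_ℚ(R)=2; free=2−2=0
SNF(R) diag = [4, 8] → torsion [4, 8]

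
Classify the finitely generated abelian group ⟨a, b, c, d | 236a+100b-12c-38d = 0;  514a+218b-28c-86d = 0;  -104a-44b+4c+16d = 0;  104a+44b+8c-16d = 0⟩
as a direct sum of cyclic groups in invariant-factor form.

Answer: M ≅ ℤ/2 ⊕ ℤ/2 ⊕ ℤ/4 ⊕ ℤ/12

Derivation:
rank_ℚ(R)=4; free=4−4=0
SNF(R) diag = [2, 2, 4, 12] → torsion [2, 2, 4, 12]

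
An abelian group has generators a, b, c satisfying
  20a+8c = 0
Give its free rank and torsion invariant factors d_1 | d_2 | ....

rank_ℚ(R)=1; free=3−1=2
SNF(R) diag = [4] → torsion [4]

Answer: M ≅ ℤ^2 ⊕ ℤ/4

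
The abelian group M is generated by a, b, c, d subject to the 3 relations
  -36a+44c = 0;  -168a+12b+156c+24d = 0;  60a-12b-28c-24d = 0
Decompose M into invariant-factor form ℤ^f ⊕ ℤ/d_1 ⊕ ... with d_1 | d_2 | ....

Answer: M ≅ ℤ^1 ⊕ ℤ/4 ⊕ ℤ/12 ⊕ ℤ/36

Derivation:
rank_ℚ(R)=3; free=4−3=1
SNF(R) diag = [4, 12, 36] → torsion [4, 12, 36]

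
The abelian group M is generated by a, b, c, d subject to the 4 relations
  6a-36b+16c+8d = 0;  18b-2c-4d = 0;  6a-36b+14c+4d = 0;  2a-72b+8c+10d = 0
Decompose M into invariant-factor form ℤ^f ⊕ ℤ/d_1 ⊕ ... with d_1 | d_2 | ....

rank_ℚ(R)=4; free=4−4=0
SNF(R) diag = [2, 2, 6, 18] → torsion [2, 2, 6, 18]

Answer: M ≅ ℤ/2 ⊕ ℤ/2 ⊕ ℤ/6 ⊕ ℤ/18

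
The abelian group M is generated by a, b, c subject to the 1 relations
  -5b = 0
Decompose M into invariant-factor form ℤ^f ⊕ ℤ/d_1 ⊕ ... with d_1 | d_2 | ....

Answer: M ≅ ℤ^2 ⊕ ℤ/5

Derivation:
rank_ℚ(R)=1; free=3−1=2
SNF(R) diag = [5] → torsion [5]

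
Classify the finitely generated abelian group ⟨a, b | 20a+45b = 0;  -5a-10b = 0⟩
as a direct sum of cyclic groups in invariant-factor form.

rank_ℚ(R)=2; free=2−2=0
SNF(R) diag = [5, 5] → torsion [5, 5]

Answer: M ≅ ℤ/5 ⊕ ℤ/5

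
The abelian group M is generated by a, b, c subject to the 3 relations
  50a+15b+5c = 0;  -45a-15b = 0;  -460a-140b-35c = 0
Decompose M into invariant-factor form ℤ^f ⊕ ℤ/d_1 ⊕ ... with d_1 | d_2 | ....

Answer: M ≅ ℤ/5 ⊕ ℤ/5 ⊕ ℤ/15

Derivation:
rank_ℚ(R)=3; free=3−3=0
SNF(R) diag = [5, 5, 15] → torsion [5, 5, 15]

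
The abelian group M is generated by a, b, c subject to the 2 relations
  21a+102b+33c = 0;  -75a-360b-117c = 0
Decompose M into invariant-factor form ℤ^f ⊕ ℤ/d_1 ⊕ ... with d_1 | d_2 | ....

Answer: M ≅ ℤ^1 ⊕ ℤ/3 ⊕ ℤ/6

Derivation:
rank_ℚ(R)=2; free=3−2=1
SNF(R) diag = [3, 6] → torsion [3, 6]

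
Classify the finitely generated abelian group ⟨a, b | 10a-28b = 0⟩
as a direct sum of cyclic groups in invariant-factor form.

Answer: M ≅ ℤ^1 ⊕ ℤ/2

Derivation:
rank_ℚ(R)=1; free=2−1=1
SNF(R) diag = [2] → torsion [2]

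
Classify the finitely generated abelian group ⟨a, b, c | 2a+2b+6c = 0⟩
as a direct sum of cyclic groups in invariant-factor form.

Answer: M ≅ ℤ^2 ⊕ ℤ/2

Derivation:
rank_ℚ(R)=1; free=3−1=2
SNF(R) diag = [2] → torsion [2]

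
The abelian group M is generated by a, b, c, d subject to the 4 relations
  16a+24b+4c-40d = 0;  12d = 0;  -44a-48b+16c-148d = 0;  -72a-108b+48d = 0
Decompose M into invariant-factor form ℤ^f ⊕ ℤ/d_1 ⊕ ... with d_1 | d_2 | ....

Answer: M ≅ ℤ/4 ⊕ ℤ/12 ⊕ ℤ/36 ⊕ ℤ/36

Derivation:
rank_ℚ(R)=4; free=4−4=0
SNF(R) diag = [4, 12, 36, 36] → torsion [4, 12, 36, 36]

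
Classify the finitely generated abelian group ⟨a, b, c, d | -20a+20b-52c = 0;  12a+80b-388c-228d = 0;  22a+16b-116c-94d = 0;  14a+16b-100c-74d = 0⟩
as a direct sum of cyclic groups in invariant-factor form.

rank_ℚ(R)=4; free=4−4=0
SNF(R) diag = [2, 4, 4, 4] → torsion [2, 4, 4, 4]

Answer: M ≅ ℤ/2 ⊕ ℤ/4 ⊕ ℤ/4 ⊕ ℤ/4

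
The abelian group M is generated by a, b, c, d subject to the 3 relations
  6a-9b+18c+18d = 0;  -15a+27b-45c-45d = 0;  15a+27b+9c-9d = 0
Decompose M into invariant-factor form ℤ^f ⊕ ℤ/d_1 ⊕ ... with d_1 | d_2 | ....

Answer: M ≅ ℤ^1 ⊕ ℤ/3 ⊕ ℤ/9 ⊕ ℤ/18

Derivation:
rank_ℚ(R)=3; free=4−3=1
SNF(R) diag = [3, 9, 18] → torsion [3, 9, 18]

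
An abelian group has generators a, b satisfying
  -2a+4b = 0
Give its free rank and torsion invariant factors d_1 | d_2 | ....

Answer: M ≅ ℤ^1 ⊕ ℤ/2

Derivation:
rank_ℚ(R)=1; free=2−1=1
SNF(R) diag = [2] → torsion [2]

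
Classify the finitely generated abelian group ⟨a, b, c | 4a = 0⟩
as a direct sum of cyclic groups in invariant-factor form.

Answer: M ≅ ℤ^2 ⊕ ℤ/4

Derivation:
rank_ℚ(R)=1; free=3−1=2
SNF(R) diag = [4] → torsion [4]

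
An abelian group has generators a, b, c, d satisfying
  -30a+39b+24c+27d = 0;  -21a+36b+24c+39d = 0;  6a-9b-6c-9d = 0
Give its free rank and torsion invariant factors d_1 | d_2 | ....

rank_ℚ(R)=3; free=4−3=1
SNF(R) diag = [3, 3, 6] → torsion [3, 3, 6]

Answer: M ≅ ℤ^1 ⊕ ℤ/3 ⊕ ℤ/3 ⊕ ℤ/6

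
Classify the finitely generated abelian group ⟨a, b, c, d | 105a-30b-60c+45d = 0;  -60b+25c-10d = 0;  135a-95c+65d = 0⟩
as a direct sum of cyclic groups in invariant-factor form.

Answer: M ≅ ℤ^1 ⊕ ℤ/5 ⊕ ℤ/15 ⊕ ℤ/30

Derivation:
rank_ℚ(R)=3; free=4−3=1
SNF(R) diag = [5, 15, 30] → torsion [5, 15, 30]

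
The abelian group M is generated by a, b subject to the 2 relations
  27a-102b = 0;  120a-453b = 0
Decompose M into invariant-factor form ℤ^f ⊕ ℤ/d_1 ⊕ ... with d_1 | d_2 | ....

Answer: M ≅ ℤ/3 ⊕ ℤ/3

Derivation:
rank_ℚ(R)=2; free=2−2=0
SNF(R) diag = [3, 3] → torsion [3, 3]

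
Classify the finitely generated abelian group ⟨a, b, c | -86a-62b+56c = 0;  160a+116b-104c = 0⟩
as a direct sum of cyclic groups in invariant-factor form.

Answer: M ≅ ℤ^1 ⊕ ℤ/2 ⊕ ℤ/4

Derivation:
rank_ℚ(R)=2; free=3−2=1
SNF(R) diag = [2, 4] → torsion [2, 4]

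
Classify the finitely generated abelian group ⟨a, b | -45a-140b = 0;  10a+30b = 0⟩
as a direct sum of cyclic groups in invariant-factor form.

rank_ℚ(R)=2; free=2−2=0
SNF(R) diag = [5, 10] → torsion [5, 10]

Answer: M ≅ ℤ/5 ⊕ ℤ/10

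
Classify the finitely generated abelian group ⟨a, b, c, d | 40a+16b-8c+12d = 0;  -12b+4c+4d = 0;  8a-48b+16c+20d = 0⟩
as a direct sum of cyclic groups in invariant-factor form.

rank_ℚ(R)=3; free=4−3=1
SNF(R) diag = [4, 4, 8] → torsion [4, 4, 8]

Answer: M ≅ ℤ^1 ⊕ ℤ/4 ⊕ ℤ/4 ⊕ ℤ/8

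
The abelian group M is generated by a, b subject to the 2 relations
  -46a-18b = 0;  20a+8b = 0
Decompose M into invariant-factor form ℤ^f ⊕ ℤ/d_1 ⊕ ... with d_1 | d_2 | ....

Answer: M ≅ ℤ/2 ⊕ ℤ/4

Derivation:
rank_ℚ(R)=2; free=2−2=0
SNF(R) diag = [2, 4] → torsion [2, 4]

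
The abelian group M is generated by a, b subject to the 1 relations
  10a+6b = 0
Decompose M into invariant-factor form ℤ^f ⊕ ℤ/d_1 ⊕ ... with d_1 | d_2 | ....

Answer: M ≅ ℤ^1 ⊕ ℤ/2

Derivation:
rank_ℚ(R)=1; free=2−1=1
SNF(R) diag = [2] → torsion [2]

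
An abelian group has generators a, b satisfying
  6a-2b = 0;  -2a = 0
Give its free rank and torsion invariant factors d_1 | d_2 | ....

rank_ℚ(R)=2; free=2−2=0
SNF(R) diag = [2, 2] → torsion [2, 2]

Answer: M ≅ ℤ/2 ⊕ ℤ/2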